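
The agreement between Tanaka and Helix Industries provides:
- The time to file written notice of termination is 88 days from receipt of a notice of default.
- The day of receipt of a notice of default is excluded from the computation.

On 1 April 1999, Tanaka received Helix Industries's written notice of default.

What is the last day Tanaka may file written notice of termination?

88 days after 1 April 1999 is June 28, 1999.

June 28, 1999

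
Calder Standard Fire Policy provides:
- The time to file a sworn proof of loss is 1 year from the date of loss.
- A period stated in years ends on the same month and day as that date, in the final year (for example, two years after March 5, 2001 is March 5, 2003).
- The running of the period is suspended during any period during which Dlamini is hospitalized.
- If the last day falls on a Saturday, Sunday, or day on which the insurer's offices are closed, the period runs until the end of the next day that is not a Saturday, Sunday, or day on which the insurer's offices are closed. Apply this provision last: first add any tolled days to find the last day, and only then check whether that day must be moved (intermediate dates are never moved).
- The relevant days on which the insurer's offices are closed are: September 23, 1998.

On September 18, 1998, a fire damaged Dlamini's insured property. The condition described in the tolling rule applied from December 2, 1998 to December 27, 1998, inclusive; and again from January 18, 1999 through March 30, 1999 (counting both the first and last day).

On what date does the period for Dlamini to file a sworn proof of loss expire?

1 year after September 18, 1998 is September 18, 1999.
From December 2, 1998 through December 27, 1998 inclusive is 26 days; tolling adds 26 days: September 18, 1999 + 26 days = October 14, 1999.
From January 18, 1999 through March 30, 1999 inclusive is 72 days; tolling adds 72 days: October 14, 1999 + 72 days = December 25, 1999.
December 25, 1999 is Saturday; December 26, 1999 is Sunday. The next qualifying day is December 27, 1999.

December 27, 1999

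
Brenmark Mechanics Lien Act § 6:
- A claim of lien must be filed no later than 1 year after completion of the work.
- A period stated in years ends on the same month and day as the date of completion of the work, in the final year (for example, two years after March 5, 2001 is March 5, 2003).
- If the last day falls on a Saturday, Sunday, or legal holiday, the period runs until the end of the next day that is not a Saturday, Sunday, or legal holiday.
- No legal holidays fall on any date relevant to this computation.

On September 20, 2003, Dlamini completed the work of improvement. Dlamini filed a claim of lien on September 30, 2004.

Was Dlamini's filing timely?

1 year after September 20, 2003 is September 20, 2004.
September 20, 2004 is a Monday and not a legal holiday, so no extension applies.
The deadline is September 20, 2004; the filing on September 30, 2004 is after that date.

No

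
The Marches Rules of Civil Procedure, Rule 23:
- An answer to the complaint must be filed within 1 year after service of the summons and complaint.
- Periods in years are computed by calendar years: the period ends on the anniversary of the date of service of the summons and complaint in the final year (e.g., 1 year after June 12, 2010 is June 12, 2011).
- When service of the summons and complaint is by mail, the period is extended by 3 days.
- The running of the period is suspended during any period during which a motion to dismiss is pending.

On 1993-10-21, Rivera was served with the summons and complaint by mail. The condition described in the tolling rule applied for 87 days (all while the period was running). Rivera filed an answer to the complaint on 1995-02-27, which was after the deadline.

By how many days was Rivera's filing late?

1 year after 1993-10-21 is October 21, 1994.
Service was by mail, adding 3 days: October 21, 1994 + 3 days = October 24, 1994.
Tolling adds 87 days: October 24, 1994 + 87 days = January 19, 1995.
The deadline is January 19, 1995; from January 19, 1995 to February 27, 1995 is 39 days.

39 days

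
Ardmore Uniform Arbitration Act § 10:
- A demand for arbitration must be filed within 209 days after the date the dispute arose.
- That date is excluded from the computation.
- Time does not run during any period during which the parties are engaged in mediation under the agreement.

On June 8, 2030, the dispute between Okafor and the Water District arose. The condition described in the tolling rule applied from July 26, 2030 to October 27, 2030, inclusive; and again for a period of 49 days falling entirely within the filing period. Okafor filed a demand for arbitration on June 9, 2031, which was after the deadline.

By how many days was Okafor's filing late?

14 days

209 days after June 8, 2030 is January 3, 2031.
From July 26, 2030 through October 27, 2030 inclusive is 94 days; tolling adds 94 days: January 3, 2031 + 94 days = April 7, 2031.
Tolling adds 49 days: April 7, 2031 + 49 days = May 26, 2031.
The deadline is May 26, 2031; from May 26, 2031 to June 9, 2031 is 14 days.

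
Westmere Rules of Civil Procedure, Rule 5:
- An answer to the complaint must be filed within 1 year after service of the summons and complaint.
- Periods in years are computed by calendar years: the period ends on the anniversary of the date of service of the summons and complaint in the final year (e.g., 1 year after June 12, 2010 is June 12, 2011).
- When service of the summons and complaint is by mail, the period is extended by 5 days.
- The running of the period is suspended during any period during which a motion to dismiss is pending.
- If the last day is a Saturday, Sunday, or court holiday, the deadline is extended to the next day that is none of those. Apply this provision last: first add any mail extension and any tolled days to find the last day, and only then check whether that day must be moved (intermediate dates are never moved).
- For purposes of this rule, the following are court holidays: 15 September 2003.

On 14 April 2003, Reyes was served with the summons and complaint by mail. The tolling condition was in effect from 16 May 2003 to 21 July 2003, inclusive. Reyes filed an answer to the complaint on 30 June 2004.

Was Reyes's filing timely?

No

1 year after 14 April 2003 is April 14, 2004.
Service was by mail, adding 5 days: April 14, 2004 + 5 days = April 19, 2004.
From May 16, 2003 through July 21, 2003 inclusive is 67 days; tolling adds 67 days: April 19, 2004 + 67 days = June 25, 2004.
June 25, 2004 is a Friday and not a court holiday, so no extension applies.
The deadline is June 25, 2004; the filing on June 30, 2004 is after that date.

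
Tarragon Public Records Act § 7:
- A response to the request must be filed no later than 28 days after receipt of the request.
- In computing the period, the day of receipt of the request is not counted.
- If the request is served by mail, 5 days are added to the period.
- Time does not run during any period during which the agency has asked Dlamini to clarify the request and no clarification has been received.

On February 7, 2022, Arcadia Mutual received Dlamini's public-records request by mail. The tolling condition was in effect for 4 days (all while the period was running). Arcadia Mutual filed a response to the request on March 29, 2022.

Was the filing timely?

28 days after February 7, 2022 is March 7, 2022.
Service was by mail, adding 5 days: March 7, 2022 + 5 days = March 12, 2022.
Tolling adds 4 days: March 12, 2022 + 4 days = March 16, 2022.
The deadline is March 16, 2022; the filing on March 29, 2022 is after that date.

No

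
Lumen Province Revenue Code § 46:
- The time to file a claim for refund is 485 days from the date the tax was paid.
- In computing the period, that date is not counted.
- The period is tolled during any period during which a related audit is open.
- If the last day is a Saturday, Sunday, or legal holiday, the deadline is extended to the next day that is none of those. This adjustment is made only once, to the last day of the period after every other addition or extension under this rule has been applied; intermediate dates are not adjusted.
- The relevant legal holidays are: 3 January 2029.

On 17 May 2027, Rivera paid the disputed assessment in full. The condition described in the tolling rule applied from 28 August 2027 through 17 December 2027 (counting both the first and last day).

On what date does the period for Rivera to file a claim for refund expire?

485 days after 17 May 2027 is September 13, 2028.
From August 28, 2027 through December 17, 2027 inclusive is 112 days; tolling adds 112 days: September 13, 2028 + 112 days = January 3, 2029.
January 3, 2029 is a listed holiday. The next qualifying day is January 4, 2029.

January 4, 2029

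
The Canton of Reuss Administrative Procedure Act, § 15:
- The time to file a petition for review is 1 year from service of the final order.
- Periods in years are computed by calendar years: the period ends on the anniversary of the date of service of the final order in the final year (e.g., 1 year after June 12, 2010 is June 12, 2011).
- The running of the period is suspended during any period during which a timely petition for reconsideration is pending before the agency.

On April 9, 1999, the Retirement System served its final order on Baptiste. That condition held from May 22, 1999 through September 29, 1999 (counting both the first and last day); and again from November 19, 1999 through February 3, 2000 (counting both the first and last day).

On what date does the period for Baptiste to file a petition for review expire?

1 year after April 9, 1999 is April 9, 2000.
From May 22, 1999 through September 29, 1999 inclusive is 131 days; tolling adds 131 days: April 9, 2000 + 131 days = August 18, 2000.
From November 19, 1999 through February 3, 2000 inclusive is 77 days; tolling adds 77 days: August 18, 2000 + 77 days = November 3, 2000.

November 3, 2000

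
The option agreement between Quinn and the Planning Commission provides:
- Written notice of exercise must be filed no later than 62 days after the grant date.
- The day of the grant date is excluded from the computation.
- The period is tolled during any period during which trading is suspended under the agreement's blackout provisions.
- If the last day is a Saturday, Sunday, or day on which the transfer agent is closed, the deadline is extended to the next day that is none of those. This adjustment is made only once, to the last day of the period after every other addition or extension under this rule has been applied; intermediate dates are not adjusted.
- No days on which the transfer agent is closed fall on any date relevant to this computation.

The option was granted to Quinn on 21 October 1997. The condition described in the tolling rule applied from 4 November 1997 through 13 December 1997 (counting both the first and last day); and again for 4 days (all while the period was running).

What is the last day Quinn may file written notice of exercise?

February 4, 1998

62 days after 21 October 1997 is December 22, 1997.
From November 4, 1997 through December 13, 1997 inclusive is 40 days; tolling adds 40 days: December 22, 1997 + 40 days = January 31, 1998.
Tolling adds 4 days: January 31, 1998 + 4 days = February 4, 1998.
February 4, 1998 is a Wednesday and not a day on which the transfer agent is closed, so no extension applies.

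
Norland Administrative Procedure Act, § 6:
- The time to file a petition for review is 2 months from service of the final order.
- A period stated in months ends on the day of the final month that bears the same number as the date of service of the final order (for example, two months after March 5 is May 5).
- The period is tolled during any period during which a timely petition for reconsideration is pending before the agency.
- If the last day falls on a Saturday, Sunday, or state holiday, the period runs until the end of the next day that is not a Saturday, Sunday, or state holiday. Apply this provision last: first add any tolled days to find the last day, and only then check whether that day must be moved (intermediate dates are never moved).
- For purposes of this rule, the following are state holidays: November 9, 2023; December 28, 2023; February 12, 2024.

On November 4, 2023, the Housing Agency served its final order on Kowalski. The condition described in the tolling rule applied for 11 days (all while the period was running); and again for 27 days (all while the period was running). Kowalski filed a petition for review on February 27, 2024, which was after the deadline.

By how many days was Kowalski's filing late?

14 days

2 months after November 4, 2023 is January 4, 2024.
Tolling adds 11 days: January 4, 2024 + 11 days = January 15, 2024.
Tolling adds 27 days: January 15, 2024 + 27 days = February 11, 2024.
February 11, 2024 is Sunday; February 12, 2024 is a listed holiday. The next qualifying day is February 13, 2024.
The deadline is February 13, 2024; from February 13, 2024 to February 27, 2024 is 14 days.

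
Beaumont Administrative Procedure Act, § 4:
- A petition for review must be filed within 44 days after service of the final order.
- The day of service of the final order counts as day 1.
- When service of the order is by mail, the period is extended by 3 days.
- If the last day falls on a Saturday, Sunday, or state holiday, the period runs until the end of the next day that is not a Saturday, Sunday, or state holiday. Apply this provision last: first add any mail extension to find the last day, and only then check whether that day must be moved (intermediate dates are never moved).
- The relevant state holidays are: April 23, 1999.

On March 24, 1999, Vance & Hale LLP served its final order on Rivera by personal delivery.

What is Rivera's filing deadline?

May 6, 1999

Counting March 24, 1999 as day 1, day 44 is May 6, 1999.
Service was not by mail, so no mail extension applies.
May 6, 1999 is a Thursday and not a state holiday, so no extension applies.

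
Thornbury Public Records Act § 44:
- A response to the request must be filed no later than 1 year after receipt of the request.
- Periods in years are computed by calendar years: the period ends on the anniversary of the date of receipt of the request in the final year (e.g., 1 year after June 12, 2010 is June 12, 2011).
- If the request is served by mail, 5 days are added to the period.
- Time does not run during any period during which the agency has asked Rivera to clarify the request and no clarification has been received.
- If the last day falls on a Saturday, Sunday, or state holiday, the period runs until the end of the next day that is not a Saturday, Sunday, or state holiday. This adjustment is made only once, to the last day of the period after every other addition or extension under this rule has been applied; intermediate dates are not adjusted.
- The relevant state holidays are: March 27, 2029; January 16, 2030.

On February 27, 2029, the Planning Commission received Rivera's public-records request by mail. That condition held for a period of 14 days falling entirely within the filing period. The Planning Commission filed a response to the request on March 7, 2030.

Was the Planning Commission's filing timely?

1 year after February 27, 2029 is February 27, 2030.
Service was by mail, adding 5 days: February 27, 2030 + 5 days = March 4, 2030.
Tolling adds 14 days: March 4, 2030 + 14 days = March 18, 2030.
March 18, 2030 is a Monday and not a state holiday, so no extension applies.
The deadline is March 18, 2030; the filing on March 7, 2030 is on or before that date.

Yes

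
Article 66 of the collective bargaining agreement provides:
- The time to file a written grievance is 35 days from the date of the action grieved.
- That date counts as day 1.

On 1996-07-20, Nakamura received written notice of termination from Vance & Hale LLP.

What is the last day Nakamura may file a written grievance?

August 23, 1996

Counting 1996-07-20 as day 1, day 35 is August 23, 1996.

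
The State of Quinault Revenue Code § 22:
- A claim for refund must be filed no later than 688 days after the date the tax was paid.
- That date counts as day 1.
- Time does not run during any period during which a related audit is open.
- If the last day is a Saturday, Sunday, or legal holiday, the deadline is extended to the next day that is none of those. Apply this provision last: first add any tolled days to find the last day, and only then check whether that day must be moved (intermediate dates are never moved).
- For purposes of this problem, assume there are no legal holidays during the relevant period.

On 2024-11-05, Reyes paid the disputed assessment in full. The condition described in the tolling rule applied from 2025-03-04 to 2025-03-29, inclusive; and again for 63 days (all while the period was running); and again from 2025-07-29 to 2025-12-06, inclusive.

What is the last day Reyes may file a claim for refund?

Counting 2024-11-05 as day 1, day 688 is September 23, 2026.
From March 4, 2025 through March 29, 2025 inclusive is 26 days; tolling adds 26 days: September 23, 2026 + 26 days = October 19, 2026.
Tolling adds 63 days: October 19, 2026 + 63 days = December 21, 2026.
From July 29, 2025 through December 6, 2025 inclusive is 131 days; tolling adds 131 days: December 21, 2026 + 131 days = May 1, 2027.
May 1, 2027 is Saturday; May 2, 2027 is Sunday. The next qualifying day is May 3, 2027.

May 3, 2027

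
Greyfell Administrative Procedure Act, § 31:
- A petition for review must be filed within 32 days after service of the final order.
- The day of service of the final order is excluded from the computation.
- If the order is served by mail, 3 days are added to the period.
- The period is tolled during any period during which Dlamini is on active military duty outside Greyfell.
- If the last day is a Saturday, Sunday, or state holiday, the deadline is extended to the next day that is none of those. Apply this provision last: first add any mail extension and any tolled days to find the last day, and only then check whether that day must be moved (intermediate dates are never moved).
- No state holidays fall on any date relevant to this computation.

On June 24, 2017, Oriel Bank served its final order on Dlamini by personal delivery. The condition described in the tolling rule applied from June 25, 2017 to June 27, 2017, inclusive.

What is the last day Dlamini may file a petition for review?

July 31, 2017

32 days after June 24, 2017 is July 26, 2017.
Service was not by mail, so no mail extension applies.
From June 25, 2017 through June 27, 2017 inclusive is 3 days; tolling adds 3 days: July 26, 2017 + 3 days = July 29, 2017.
July 29, 2017 is Saturday; July 30, 2017 is Sunday. The next qualifying day is July 31, 2017.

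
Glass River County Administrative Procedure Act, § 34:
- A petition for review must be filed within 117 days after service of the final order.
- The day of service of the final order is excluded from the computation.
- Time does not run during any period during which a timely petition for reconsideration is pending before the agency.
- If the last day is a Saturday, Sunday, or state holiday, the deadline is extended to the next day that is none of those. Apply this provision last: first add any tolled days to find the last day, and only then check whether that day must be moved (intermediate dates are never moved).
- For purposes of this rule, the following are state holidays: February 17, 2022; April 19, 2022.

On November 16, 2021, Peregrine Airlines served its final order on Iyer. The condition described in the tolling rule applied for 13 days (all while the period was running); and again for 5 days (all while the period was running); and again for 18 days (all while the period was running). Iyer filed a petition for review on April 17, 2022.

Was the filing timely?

117 days after November 16, 2021 is March 13, 2022.
Tolling adds 13 days: March 13, 2022 + 13 days = March 26, 2022.
Tolling adds 5 days: March 26, 2022 + 5 days = March 31, 2022.
Tolling adds 18 days: March 31, 2022 + 18 days = April 18, 2022.
April 18, 2022 is a Monday and not a state holiday, so no extension applies.
The deadline is April 18, 2022; the filing on April 17, 2022 is on or before that date.

Yes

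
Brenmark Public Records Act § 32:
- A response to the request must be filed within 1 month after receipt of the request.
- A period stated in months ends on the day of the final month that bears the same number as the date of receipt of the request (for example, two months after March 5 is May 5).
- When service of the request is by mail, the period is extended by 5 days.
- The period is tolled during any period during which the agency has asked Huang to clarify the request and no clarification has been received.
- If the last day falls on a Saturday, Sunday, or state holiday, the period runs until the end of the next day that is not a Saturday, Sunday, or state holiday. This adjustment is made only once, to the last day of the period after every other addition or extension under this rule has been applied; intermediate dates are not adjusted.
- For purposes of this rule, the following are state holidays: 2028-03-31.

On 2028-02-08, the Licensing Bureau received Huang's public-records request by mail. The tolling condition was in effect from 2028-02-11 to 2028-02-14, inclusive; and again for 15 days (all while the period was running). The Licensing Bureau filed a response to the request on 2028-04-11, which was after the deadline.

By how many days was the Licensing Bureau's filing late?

1 month after 2028-02-08 is March 8, 2028.
Service was by mail, adding 5 days: March 8, 2028 + 5 days = March 13, 2028.
From February 11, 2028 through February 14, 2028 inclusive is 4 days; tolling adds 4 days: March 13, 2028 + 4 days = March 17, 2028.
Tolling adds 15 days: March 17, 2028 + 15 days = April 1, 2028.
April 1, 2028 is Saturday; April 2, 2028 is Sunday. The next qualifying day is April 3, 2028.
The deadline is April 3, 2028; from April 3, 2028 to April 11, 2028 is 8 days.

8 days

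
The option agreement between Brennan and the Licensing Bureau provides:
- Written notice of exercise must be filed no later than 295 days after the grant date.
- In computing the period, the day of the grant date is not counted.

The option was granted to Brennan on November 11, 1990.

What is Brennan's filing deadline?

September 2, 1991

295 days after November 11, 1990 is September 2, 1991.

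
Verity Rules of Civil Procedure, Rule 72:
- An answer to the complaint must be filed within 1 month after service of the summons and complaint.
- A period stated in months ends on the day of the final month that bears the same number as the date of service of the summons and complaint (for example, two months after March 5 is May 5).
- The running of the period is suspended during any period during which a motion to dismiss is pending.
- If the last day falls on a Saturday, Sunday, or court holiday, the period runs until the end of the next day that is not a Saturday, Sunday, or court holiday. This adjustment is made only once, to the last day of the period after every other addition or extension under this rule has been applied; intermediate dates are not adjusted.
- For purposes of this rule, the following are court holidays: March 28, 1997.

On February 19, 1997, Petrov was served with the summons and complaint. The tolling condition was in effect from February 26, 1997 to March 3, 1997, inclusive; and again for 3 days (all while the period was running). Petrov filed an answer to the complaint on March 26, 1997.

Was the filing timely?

1 month after February 19, 1997 is March 19, 1997.
From February 26, 1997 through March 3, 1997 inclusive is 6 days; tolling adds 6 days: March 19, 1997 + 6 days = March 25, 1997.
Tolling adds 3 days: March 25, 1997 + 3 days = March 28, 1997.
March 28, 1997 is a listed holiday; March 29, 1997 is Saturday; March 30, 1997 is Sunday. The next qualifying day is March 31, 1997.
The deadline is March 31, 1997; the filing on March 26, 1997 is on or before that date.

Yes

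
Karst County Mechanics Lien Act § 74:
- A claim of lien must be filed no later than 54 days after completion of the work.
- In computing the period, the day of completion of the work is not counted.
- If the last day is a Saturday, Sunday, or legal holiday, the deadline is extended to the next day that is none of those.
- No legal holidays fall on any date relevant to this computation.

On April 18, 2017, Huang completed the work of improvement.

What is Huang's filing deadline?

June 12, 2017

54 days after April 18, 2017 is June 11, 2017.
June 11, 2017 is Sunday. The next qualifying day is June 12, 2017.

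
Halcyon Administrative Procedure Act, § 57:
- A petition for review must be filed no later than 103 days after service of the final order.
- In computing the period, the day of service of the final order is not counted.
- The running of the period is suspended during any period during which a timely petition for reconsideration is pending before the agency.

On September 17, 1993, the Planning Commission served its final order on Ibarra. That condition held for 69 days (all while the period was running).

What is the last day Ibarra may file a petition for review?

March 8, 1994

103 days after September 17, 1993 is December 29, 1993.
Tolling adds 69 days: December 29, 1993 + 69 days = March 8, 1994.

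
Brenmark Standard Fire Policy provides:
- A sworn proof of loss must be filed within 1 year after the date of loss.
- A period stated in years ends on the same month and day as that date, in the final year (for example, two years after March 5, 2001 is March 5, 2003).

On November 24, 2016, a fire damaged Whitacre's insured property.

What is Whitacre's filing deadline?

November 24, 2017

1 year after November 24, 2016 is November 24, 2017.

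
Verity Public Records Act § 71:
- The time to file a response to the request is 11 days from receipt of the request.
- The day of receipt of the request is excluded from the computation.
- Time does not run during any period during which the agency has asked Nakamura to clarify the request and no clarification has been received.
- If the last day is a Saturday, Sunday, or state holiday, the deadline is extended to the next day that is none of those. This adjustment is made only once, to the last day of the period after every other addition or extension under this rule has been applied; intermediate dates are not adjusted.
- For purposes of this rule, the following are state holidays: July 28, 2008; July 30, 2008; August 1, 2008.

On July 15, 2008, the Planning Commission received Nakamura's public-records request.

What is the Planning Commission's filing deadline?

July 29, 2008

11 days after July 15, 2008 is July 26, 2008.
July 26, 2008 is Saturday; July 27, 2008 is Sunday; July 28, 2008 is a listed holiday. The next qualifying day is July 29, 2008.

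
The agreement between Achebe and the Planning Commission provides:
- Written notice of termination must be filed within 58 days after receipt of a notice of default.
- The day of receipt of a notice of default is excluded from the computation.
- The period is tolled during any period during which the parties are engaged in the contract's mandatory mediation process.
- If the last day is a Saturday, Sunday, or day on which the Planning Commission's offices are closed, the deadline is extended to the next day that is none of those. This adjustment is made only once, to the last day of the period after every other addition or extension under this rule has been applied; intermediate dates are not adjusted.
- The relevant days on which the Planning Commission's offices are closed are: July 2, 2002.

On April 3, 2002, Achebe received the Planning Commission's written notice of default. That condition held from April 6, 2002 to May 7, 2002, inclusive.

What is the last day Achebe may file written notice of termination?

July 3, 2002

58 days after April 3, 2002 is May 31, 2002.
From April 6, 2002 through May 7, 2002 inclusive is 32 days; tolling adds 32 days: May 31, 2002 + 32 days = July 2, 2002.
July 2, 2002 is a listed holiday. The next qualifying day is July 3, 2002.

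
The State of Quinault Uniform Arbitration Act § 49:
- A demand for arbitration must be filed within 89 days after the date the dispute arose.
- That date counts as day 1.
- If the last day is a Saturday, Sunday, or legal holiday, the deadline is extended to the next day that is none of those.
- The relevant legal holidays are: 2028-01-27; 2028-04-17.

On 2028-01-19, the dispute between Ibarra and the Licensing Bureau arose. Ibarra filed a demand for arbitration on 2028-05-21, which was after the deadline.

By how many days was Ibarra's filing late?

33 days

Counting 2028-01-19 as day 1, day 89 is April 16, 2028.
April 16, 2028 is Sunday; April 17, 2028 is a listed holiday. The next qualifying day is April 18, 2028.
The deadline is April 18, 2028; from April 18, 2028 to May 21, 2028 is 33 days.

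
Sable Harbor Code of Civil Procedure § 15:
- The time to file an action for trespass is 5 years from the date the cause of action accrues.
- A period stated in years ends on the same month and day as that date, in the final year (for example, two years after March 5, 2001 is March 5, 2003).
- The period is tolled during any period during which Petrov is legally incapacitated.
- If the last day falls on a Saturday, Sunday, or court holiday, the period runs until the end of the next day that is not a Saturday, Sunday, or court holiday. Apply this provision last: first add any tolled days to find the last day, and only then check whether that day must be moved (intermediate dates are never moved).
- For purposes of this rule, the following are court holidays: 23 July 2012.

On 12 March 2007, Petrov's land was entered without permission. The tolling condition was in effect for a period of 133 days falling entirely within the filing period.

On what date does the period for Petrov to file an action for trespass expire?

5 years after 12 March 2007 is March 12, 2012.
Tolling adds 133 days: March 12, 2012 + 133 days = July 23, 2012.
July 23, 2012 is a listed holiday. The next qualifying day is July 24, 2012.

July 24, 2012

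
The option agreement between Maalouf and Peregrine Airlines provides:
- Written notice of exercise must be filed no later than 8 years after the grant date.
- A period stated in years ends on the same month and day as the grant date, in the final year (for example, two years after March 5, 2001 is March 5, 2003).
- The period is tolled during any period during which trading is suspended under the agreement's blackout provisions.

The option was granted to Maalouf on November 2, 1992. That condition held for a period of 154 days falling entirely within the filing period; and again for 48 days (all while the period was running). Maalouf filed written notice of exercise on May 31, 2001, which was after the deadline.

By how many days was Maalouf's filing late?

8 days

8 years after November 2, 1992 is November 2, 2000.
Tolling adds 154 days: November 2, 2000 + 154 days = April 5, 2001.
Tolling adds 48 days: April 5, 2001 + 48 days = May 23, 2001.
The deadline is May 23, 2001; from May 23, 2001 to May 31, 2001 is 8 days.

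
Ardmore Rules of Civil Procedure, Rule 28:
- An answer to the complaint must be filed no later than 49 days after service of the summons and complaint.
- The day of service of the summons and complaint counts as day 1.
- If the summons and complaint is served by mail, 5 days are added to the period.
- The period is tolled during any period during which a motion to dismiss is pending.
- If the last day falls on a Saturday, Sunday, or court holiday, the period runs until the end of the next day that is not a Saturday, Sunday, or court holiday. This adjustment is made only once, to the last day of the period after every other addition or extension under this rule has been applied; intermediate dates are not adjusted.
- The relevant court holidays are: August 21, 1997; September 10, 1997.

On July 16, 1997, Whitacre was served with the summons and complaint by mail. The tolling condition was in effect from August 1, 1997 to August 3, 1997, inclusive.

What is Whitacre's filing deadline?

Counting July 16, 1997 as day 1, day 49 is September 2, 1997.
Service was by mail, adding 5 days: September 2, 1997 + 5 days = September 7, 1997.
From August 1, 1997 through August 3, 1997 inclusive is 3 days; tolling adds 3 days: September 7, 1997 + 3 days = September 10, 1997.
September 10, 1997 is a listed holiday. The next qualifying day is September 11, 1997.

September 11, 1997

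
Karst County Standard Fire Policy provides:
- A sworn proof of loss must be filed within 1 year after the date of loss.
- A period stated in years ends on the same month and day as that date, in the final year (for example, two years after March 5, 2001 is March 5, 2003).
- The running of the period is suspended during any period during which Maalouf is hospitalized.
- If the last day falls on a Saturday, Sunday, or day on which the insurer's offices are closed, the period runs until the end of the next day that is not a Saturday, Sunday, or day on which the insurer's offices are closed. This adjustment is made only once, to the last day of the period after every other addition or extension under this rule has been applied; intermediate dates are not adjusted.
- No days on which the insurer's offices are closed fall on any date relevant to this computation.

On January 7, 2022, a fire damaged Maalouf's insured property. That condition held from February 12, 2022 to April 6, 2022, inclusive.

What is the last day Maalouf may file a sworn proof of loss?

1 year after January 7, 2022 is January 7, 2023.
From February 12, 2022 through April 6, 2022 inclusive is 54 days; tolling adds 54 days: January 7, 2023 + 54 days = March 2, 2023.
March 2, 2023 is a Thursday and not a day on which the insurer's offices are closed, so no extension applies.

March 2, 2023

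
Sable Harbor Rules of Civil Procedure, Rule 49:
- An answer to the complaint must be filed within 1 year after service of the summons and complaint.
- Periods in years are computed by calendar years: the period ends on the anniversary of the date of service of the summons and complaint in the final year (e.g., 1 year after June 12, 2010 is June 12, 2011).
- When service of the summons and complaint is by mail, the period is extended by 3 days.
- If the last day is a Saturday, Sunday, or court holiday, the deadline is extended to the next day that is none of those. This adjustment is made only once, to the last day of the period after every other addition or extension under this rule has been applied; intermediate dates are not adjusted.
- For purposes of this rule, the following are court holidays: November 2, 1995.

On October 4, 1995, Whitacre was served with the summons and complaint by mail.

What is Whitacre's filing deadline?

1 year after October 4, 1995 is October 4, 1996.
Service was by mail, adding 3 days: October 4, 1996 + 3 days = October 7, 1996.
October 7, 1996 is a Monday and not a court holiday, so no extension applies.

October 7, 1996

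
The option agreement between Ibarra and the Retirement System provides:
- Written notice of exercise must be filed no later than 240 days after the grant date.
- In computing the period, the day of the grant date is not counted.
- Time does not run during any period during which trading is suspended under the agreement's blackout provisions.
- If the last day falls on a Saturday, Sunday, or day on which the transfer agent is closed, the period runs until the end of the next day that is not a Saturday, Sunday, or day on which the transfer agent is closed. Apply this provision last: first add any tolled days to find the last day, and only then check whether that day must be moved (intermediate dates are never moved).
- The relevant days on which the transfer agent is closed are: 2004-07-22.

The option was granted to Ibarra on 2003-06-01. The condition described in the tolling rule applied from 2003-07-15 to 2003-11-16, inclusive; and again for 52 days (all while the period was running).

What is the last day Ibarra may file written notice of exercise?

240 days after 2003-06-01 is January 27, 2004.
From July 15, 2003 through November 16, 2003 inclusive is 125 days; tolling adds 125 days: January 27, 2004 + 125 days = May 31, 2004.
Tolling adds 52 days: May 31, 2004 + 52 days = July 22, 2004.
July 22, 2004 is a listed holiday. The next qualifying day is July 23, 2004.

July 23, 2004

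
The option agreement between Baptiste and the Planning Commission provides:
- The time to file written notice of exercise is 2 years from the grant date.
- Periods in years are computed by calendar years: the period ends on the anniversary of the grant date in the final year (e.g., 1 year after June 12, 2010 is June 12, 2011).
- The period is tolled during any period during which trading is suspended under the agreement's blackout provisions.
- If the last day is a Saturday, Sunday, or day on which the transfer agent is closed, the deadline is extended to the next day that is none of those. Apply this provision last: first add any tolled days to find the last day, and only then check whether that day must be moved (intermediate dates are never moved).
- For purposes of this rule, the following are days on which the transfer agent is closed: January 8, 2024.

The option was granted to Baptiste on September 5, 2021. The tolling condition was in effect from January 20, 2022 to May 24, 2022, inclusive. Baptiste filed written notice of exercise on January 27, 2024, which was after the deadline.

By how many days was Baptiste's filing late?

2 years after September 5, 2021 is September 5, 2023.
From January 20, 2022 through May 24, 2022 inclusive is 125 days; tolling adds 125 days: September 5, 2023 + 125 days = January 8, 2024.
January 8, 2024 is a listed holiday. The next qualifying day is January 9, 2024.
The deadline is January 9, 2024; from January 9, 2024 to January 27, 2024 is 18 days.

18 days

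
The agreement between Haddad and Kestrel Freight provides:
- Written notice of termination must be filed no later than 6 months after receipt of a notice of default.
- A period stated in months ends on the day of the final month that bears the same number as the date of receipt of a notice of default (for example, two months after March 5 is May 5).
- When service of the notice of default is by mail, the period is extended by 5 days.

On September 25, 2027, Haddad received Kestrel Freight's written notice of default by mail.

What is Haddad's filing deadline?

6 months after September 25, 2027 is March 25, 2028.
Service was by mail, adding 5 days: March 25, 2028 + 5 days = March 30, 2028.

March 30, 2028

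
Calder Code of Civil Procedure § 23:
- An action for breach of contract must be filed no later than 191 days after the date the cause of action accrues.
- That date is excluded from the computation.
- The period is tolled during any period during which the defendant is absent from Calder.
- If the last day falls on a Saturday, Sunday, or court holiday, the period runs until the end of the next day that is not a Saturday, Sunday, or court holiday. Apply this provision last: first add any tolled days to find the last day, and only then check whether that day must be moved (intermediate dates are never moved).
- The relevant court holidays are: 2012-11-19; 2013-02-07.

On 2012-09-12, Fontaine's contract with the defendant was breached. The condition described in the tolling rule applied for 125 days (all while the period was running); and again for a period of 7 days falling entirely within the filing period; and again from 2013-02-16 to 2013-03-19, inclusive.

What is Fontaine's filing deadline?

191 days after 2012-09-12 is March 22, 2013.
Tolling adds 125 days: March 22, 2013 + 125 days = July 25, 2013.
Tolling adds 7 days: July 25, 2013 + 7 days = August 1, 2013.
From February 16, 2013 through March 19, 2013 inclusive is 32 days; tolling adds 32 days: August 1, 2013 + 32 days = September 2, 2013.
September 2, 2013 is a Monday and not a court holiday, so no extension applies.

September 2, 2013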